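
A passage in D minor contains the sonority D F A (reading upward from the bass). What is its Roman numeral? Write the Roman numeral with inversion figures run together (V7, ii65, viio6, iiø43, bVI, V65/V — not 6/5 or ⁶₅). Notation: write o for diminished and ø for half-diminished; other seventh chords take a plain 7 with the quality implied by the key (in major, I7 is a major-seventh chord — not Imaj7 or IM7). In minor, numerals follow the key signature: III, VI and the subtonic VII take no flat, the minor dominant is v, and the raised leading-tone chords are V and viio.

i

Stacked in thirds the chord is D-F-A: a minor triad on D.
D is scale degree 1 in D minor, and a minor triad on that degree is written i.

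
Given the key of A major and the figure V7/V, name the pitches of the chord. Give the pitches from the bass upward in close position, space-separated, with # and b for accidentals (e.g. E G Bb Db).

V7/V is a secondary dominant — the dominant seventh of V. V in A major is E, so the applied chord's root is B, a perfect fifth above.
Building a dominant seventh chord on B gives B-D#-F#-A.

B D# F# A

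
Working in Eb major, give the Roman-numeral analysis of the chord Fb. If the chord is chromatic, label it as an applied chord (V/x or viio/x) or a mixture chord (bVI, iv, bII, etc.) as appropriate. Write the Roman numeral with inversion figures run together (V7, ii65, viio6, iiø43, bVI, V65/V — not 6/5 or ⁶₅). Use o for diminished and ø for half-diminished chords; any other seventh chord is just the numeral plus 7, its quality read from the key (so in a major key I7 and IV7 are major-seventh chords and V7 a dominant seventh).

bII

Stacked in thirds the chord is Fb-Ab-Cb: a major triad on Fb.
Fb is the lowered second degree of Eb major (diatonic 2 would be F). This is the Neapolitan chord — a major triad on the lowered second degree.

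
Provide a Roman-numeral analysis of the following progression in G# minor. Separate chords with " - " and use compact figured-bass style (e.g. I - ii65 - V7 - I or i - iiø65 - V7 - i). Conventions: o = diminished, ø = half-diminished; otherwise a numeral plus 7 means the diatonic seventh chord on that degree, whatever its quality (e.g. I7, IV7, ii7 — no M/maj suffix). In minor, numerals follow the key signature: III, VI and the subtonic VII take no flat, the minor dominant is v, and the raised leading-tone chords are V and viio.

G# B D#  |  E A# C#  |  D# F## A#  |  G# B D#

G#-B-D#: root G# is the tonic; minor triad there is i.
E-A#-C# has root A#, degree 2 in G# minor, so iio64.
D#-F##-A#: major triad on D# = scale degree 5 → V.
G#-B-D# has root G#, degree 1 in G# minor, so i.

i - iio64 - V - i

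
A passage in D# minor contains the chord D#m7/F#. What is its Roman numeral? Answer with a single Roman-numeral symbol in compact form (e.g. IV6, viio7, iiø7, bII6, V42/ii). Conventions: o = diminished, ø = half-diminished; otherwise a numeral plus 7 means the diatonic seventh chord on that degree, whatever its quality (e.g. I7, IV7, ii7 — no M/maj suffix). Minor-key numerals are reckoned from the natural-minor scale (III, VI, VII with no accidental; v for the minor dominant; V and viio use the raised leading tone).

The pitches D#-F#-A#-C# form a minor seventh chord rooted on D#.
D# is scale degree 1 in D# minor, and a minor seventh chord on that degree is written i7.
With F# in the bass the chord is in first inversion, so the figured bass is 65.

i65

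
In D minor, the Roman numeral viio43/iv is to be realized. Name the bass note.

The applied chord viio43/iv is rooted on F#: F#-A-C-Eb.
The figure 43 means second inversion — the fifth is in the bass.

C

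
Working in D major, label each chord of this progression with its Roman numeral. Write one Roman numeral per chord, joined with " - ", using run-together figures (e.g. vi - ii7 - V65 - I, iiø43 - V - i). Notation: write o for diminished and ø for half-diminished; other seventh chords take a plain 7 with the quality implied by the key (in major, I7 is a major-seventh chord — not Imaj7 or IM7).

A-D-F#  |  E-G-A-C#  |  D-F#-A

I64 - V43 - I

A-D-F#: root D is the tonic; major triad there is I64.
E-G-A-C#: root A is the dominant; dominant seventh chord there is V43.
D-F#-A: root D is the tonic; major triad there is I.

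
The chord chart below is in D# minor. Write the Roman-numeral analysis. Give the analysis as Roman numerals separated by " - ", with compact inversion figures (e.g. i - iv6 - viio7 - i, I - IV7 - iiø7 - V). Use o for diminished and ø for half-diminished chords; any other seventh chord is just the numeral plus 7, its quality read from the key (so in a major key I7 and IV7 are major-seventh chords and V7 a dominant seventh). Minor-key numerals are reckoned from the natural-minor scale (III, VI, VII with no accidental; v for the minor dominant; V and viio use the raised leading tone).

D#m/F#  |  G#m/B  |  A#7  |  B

i6 - iv6 - V7 - VI

D#m/F#: minor triad on D# = scale degree 1 → i6.
G#m/B: root G# is the subdominant; minor triad there is iv6.
A#7 has root A#, degree 5 in D# minor, so V7.
B has root B, degree 6 in D# minor, so VI.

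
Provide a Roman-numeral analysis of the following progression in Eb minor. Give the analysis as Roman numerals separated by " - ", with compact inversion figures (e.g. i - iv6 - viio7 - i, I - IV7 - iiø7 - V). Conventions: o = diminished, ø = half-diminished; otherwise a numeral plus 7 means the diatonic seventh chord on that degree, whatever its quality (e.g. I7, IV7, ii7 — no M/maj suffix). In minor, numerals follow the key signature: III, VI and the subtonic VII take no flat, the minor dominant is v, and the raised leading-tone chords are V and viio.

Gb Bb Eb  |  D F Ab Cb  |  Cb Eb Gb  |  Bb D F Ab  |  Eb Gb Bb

i6 - viio7 - VI - V7 - i

Gb-Bb-Eb: root Eb is the tonic; minor triad there is i6.
D-F-Ab-Cb: fully diminished seventh chord on D = scale degree 7 → viio7.
Cb-Eb-Gb has root Cb, degree 6 in Eb minor, so VI.
Bb-D-F-Ab has root Bb, degree 5 in Eb minor, so V7.
Eb-Gb-Bb: root Eb is the tonic; minor triad there is i.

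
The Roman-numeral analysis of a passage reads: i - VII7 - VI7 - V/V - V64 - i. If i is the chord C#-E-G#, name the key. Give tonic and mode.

The anchor chord is a minor triad on C#, labeled i.
If C# is scale degree 1 and the mode makes that degree carry a minor triad, the tonic is C# and the mode is minor.

C# minor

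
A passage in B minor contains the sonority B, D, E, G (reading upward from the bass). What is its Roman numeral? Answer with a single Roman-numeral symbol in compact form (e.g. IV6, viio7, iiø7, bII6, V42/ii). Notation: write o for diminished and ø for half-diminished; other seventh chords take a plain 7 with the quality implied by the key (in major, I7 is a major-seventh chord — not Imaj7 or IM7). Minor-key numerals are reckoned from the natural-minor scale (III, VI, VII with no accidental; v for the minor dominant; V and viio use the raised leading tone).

iv43

The pitches E-G-B-D form a minor seventh chord rooted on E.
In B minor, E is the subdominant; the diatonic minor seventh chord there is iv7.
With B in the bass the chord is in second inversion, so the figured bass is 43.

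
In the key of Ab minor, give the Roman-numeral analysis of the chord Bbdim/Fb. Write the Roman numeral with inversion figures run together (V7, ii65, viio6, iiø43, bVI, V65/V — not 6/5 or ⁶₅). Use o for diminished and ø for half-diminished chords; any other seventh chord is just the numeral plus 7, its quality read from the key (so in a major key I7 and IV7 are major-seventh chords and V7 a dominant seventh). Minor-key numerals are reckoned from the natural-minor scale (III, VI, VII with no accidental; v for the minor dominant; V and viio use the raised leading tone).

iio64

Stacked in thirds the chord is Bb-Db-Fb: a diminished triad on Bb.
In Ab minor, Bb is the supertonic; the diatonic diminished triad there is iio.
With Fb in the bass the chord is in second inversion, so the figured bass is 64.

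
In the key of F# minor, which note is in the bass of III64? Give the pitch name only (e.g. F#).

E

III in F# minor has root A; the chord is A-C#-E.
The figure 64 means second inversion — the fifth is in the bass.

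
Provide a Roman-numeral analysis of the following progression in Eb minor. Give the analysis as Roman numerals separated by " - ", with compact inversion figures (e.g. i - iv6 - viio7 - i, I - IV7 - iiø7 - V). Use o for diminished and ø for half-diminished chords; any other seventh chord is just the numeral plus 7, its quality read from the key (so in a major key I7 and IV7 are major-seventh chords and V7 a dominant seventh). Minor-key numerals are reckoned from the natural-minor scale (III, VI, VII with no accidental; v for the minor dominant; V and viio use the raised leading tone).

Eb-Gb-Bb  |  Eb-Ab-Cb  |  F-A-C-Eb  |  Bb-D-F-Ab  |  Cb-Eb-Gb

i - iv64 - V7/V - V7 - VI

Eb-Gb-Bb: minor triad on Eb = scale degree 1 → i.
Eb-Ab-Cb has root Ab, degree 4 in Eb minor, so iv64.
F-A-C-Eb: a dominant seventh chord on F, the applied dominant of V → V7/V.
Bb-D-F-Ab has root Bb, degree 5 in Eb minor, so V7.
Cb-Eb-Gb has root Cb, degree 6 in Eb minor, so VI.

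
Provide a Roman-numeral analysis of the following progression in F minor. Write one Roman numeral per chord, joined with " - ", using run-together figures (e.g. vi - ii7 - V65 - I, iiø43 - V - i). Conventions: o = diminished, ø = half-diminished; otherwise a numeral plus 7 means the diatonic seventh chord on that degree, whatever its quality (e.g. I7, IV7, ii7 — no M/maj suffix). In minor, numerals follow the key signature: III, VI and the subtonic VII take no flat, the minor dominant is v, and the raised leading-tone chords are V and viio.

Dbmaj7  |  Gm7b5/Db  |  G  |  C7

VI7 - iiø43 - V/V - V7

Dbmaj7: major seventh chord on Db = scale degree 6 → VI7.
Gm7b5/Db: half-diminished seventh chord on G = scale degree 2 → iiø43.
G is the secondary dominant of V (major triad on G): V/V.
C7 has root C, degree 5 in F minor, so V7.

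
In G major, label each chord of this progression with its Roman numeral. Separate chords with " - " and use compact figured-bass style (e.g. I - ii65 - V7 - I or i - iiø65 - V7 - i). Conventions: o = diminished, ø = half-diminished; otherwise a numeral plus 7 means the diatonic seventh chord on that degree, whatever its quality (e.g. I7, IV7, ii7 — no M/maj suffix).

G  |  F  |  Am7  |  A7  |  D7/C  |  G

I - bVII - ii7 - V7/V - V42 - I

G has root G, degree 1 in G major, so I.
F: major triad on F — chromatic; bVII (borrowed from the parallel minor).
Am7 has root A, degree 2 in G major, so ii7.
A7 is the secondary dominant of V (dominant seventh chord on A): V7/V.
D7/C: root D is the dominant; dominant seventh chord there is V42.
G: root G is the tonic; major triad there is I.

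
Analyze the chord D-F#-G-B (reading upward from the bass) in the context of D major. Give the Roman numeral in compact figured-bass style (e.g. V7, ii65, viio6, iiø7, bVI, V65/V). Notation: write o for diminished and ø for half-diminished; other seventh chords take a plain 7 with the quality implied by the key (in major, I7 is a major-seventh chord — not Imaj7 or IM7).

Stacked in thirds the chord is G-B-D-F#: a major seventh chord on G.
In D major, G is the subdominant; the diatonic major seventh chord there is IV7.
With D in the bass the chord is in second inversion, so the figured bass is 43.

IV43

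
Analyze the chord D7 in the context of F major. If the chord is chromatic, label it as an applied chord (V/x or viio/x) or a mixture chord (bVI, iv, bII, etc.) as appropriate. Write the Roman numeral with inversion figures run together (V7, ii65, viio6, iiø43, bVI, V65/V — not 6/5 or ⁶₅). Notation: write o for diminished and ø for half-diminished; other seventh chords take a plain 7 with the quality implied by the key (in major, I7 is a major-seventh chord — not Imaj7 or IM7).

V7/ii

Stacked in thirds the chord is D-F#-A-C: a dominant seventh chord on D.
D is not a diatonic chord root with this quality in F major, but it lies a perfect fifth above G (ii), so the chord functions as an applied dominant of ii.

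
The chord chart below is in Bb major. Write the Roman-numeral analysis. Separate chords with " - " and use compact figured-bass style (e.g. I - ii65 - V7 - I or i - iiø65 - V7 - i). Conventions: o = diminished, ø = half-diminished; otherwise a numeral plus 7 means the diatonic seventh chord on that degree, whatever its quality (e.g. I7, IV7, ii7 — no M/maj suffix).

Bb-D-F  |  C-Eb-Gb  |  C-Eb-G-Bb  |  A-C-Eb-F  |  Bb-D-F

I - iio - ii7 - V65 - I

Bb-D-F: major triad on Bb = scale degree 1 → I.
C-Eb-Gb is non-diatonic — iio, a mixture chord from Bb minor.
C-Eb-G-Bb has root C, degree 2 in Bb major, so ii7.
A-C-Eb-F: root F is the dominant; dominant seventh chord there is V65.
Bb-D-F: root Bb is the tonic; major triad there is I.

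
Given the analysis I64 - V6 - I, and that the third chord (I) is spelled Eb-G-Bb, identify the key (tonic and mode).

Eb major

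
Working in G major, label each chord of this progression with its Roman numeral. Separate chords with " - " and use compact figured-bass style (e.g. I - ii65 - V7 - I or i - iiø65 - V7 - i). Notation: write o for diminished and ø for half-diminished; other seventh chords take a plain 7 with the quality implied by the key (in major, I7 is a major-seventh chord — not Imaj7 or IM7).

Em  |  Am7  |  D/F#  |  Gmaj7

vi - ii7 - V6 - I7

Em: minor triad on E = scale degree 6 → vi.
Am7 has root A, degree 2 in G major, so ii7.
D/F#: root D is the dominant; major triad there is V6.
Gmaj7 has root G, degree 1 in G major, so I7.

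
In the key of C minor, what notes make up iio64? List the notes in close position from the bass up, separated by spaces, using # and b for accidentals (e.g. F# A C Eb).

The numeral's case and figure indicate a diminished triad. In C minor its root, the supertonic, is D.
Stacking thirds from D gives D-F-Ab.
With the 64 figure the chord is in second inversion; from the bass Ab upward in close position it reads Ab-D-F.

Ab D F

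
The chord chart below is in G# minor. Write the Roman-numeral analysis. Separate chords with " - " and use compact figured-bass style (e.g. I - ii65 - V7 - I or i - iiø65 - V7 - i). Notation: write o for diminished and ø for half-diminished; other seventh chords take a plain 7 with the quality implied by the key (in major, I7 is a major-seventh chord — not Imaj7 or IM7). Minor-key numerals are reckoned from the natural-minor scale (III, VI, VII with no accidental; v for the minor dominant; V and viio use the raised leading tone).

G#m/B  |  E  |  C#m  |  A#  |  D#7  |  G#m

G#m/B: root G# is the tonic; minor triad there is i6.
E has root E, degree 6 in G# minor, so VI.
C#m: minor triad on C# = scale degree 4 → iv.
A#: chromatic; A# is V of V, so V/V.
D#7: dominant seventh chord on D# = scale degree 5 → V7.
G#m: root G# is the tonic; minor triad there is i.

i6 - VI - iv - V/V - V7 - i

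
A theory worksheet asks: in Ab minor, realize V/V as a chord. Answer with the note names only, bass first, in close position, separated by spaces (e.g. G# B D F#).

The slash means an applied dominant: we want the dominant of V. In Ab minor, V is Eb major, and its dominant is built on Bb.
Building a major triad on Bb gives Bb-D-F.

Bb D F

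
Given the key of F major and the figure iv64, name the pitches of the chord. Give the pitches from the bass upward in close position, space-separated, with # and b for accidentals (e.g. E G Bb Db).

F Bb Db

iv64 is the minor subdominant, borrowed from the parallel minor. In F major that root is Bb.
So the chord is Bb-Db-F.
With the 64 figure the chord is in second inversion; from the bass F upward in close position it reads F-Bb-Db.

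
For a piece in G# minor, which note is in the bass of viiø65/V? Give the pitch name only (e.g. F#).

The applied chord viiø65/V is rooted on C##: C##-E#-G#-B#.
The figure 65 means first inversion — the third is in the bass.

E#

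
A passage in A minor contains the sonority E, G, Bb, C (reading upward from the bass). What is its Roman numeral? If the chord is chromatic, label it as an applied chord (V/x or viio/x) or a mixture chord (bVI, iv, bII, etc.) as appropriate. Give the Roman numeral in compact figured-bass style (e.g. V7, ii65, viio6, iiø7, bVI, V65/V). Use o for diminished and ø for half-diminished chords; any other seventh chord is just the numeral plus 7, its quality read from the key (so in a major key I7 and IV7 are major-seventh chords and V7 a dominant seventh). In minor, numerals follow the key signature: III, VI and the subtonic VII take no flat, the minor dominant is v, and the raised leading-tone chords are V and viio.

V65/VI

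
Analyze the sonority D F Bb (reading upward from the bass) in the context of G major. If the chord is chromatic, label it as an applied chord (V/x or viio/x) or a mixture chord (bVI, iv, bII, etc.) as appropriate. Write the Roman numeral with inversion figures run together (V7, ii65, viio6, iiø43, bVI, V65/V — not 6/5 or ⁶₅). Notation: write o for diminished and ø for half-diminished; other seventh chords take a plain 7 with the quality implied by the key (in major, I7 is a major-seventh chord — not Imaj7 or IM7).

bIII6

Stacked in thirds the chord is Bb-D-F: a major triad on Bb.
Bb is the lowered third degree of G major (diatonic 3 would be B). This is a major triad on the lowered third degree, borrowed from the parallel minor.
With D in the bass the chord is in first inversion, so the figured bass is 6.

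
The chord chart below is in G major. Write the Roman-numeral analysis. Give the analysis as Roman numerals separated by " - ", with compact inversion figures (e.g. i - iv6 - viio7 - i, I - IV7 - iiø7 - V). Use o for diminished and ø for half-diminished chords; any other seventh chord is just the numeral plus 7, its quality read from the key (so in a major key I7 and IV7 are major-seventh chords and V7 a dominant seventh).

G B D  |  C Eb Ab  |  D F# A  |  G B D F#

I - bII6 - V - I7

G-B-D has root G, degree 1 in G major, so I.
C-Eb-Ab: major triad on Ab — chromatic; Ab is the lowered second degree, so this is the Neapolitan sixth, bII6 (third, C, in the bass — hence the 6).
D-F#-A: major triad on D = scale degree 5 → V.
G-B-D-F# has root G, degree 1 in G major, so I7.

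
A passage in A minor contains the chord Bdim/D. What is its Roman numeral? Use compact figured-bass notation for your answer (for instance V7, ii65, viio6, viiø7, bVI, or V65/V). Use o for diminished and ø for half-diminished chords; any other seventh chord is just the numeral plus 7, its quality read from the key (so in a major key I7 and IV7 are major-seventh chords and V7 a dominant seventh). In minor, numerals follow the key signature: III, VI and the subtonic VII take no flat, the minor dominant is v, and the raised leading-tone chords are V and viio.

iio6

The pitches B-D-F form a diminished triad rooted on B.
In A minor, B is the supertonic; the diatonic diminished triad there is iio.
With D in the bass the chord is in first inversion, so the figured bass is 6.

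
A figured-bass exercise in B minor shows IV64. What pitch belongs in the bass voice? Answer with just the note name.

IV in B minor has root E; the chord is E-G#-B.
The figure 64 means second inversion — the fifth is in the bass.

B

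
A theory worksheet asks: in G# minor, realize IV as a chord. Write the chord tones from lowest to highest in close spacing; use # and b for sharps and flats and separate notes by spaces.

C# E# G#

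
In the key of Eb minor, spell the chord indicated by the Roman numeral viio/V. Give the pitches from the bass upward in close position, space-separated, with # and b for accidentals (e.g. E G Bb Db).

The slash marks an applied leading-tone chord: viio of V. In Eb minor, V is Bb, so the leading tone to it is A, a half step below.
Building a diminished triad on A gives A-C-Eb.

A C Eb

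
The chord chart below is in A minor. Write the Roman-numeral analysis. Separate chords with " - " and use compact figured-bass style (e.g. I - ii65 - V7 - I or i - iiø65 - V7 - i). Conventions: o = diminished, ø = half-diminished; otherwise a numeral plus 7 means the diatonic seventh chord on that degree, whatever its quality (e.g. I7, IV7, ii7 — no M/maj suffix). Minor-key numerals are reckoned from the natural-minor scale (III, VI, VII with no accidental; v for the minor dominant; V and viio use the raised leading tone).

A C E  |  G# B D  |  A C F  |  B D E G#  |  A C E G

i - viio - VI6 - V43 - i7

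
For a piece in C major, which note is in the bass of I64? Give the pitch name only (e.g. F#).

I in C major has root C; the chord is C-E-G.
The figure 64 means second inversion — the fifth is in the bass.

G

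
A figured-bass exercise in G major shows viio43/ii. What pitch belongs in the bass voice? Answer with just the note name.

D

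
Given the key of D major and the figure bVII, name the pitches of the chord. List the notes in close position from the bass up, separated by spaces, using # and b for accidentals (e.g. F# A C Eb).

bVII is a major triad on the lowered seventh degree (the subtonic), borrowed from the parallel minor. In D major that root is C.
So the chord is C-E-G, a major triad.

C E G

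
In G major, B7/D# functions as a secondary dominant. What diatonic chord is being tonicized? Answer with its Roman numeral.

vi

The chord is a dominant seventh chord on B.
A dominant resolves down a perfect fifth: B → E. In G major, E is scale degree 6, i.e. vi.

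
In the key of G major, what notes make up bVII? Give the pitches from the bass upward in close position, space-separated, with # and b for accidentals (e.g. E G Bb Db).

bVII is a major triad on the lowered seventh degree (the subtonic), borrowed from the parallel minor. In G major that root is F.
So the chord is F-A-C.

F A C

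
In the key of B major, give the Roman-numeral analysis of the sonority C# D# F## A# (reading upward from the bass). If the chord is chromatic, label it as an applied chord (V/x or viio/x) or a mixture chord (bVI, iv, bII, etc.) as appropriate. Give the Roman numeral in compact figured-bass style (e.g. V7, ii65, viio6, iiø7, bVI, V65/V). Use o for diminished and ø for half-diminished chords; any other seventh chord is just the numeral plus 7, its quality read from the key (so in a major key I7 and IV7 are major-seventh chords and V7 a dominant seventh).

The pitches D#-F##-A#-C# form a dominant seventh chord rooted on D#.
D# is not a diatonic chord root with this quality in B major, but it lies a perfect fifth above G# (vi), so the chord functions as an applied dominant of vi.
With C# in the bass the chord is in third inversion, so the figured bass is 42.

V42/vi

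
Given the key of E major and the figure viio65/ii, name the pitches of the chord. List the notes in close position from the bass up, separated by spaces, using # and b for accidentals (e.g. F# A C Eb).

viio65/ii is a secondary leading-tone chord. The target ii is F# in E major; the applied chord is rooted a semitone below, on E#.
Building a fully diminished seventh chord on E# gives E#-G#-B-D.
With the 65 figure the chord is in first inversion; from the bass G# upward in close position it reads G#-B-D-E#.

G# B D E#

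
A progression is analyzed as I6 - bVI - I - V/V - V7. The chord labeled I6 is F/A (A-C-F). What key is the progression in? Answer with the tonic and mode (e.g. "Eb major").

The chord F/A is a major triad rooted on F; its label is I6.
If F is scale degree 1 and the mode makes that degree carry a major triad, the tonic is F and the mode is major.

F major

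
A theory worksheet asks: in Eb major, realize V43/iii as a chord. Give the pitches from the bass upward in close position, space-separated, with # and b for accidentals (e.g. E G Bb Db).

A C D F#

V43/iii is a secondary dominant — the dominant seventh of iii. iii in Eb major is G, so the applied chord's root is D, a perfect fifth above.
Building a dominant seventh chord on D gives D-F#-A-C.
With the 43 figure the chord is in second inversion; from the bass A upward in close position it reads A-C-D-F#.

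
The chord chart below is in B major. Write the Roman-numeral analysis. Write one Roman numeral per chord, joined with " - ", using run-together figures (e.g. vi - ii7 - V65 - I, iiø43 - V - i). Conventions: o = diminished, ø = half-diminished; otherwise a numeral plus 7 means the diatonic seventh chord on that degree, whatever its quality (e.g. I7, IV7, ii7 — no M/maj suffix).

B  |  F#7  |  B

B: root B is the tonic; major triad there is I.
F#7: dominant seventh chord on F# = scale degree 5 → V7.
B has root B, degree 1 in B major, so I.

I - V7 - I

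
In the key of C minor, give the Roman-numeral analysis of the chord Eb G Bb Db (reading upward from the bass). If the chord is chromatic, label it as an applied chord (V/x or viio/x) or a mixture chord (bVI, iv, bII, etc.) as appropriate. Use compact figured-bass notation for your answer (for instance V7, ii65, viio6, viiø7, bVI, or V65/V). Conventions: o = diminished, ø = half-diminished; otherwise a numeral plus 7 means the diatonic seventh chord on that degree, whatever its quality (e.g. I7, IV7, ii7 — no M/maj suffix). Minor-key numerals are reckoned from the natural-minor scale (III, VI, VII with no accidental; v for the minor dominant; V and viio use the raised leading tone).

Stacked in thirds the chord is Eb-G-Bb-Db: a dominant seventh chord on Eb.
Eb is not a diatonic chord root with this quality in C minor, but it lies a perfect fifth above Ab (VI), so the chord functions as an applied dominant of VI.

V7/VI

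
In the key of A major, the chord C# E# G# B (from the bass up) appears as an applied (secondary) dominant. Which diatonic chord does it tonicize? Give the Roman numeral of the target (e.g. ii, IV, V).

vi

The chord is a dominant seventh chord on C#.
A dominant resolves down a perfect fifth: C# → F#. In A major, F# is scale degree 6, i.e. vi.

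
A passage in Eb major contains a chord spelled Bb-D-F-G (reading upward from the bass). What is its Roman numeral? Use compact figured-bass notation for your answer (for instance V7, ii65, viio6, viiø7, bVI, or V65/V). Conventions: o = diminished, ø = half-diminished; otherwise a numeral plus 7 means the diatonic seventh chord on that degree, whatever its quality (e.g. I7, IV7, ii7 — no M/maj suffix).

iii65

Stacked in thirds the chord is G-Bb-D-F: a minor seventh chord on G.
In Eb major, G is the mediant; the diatonic minor seventh chord there is iii7.
With Bb in the bass the chord is in first inversion, so the figured bass is 65.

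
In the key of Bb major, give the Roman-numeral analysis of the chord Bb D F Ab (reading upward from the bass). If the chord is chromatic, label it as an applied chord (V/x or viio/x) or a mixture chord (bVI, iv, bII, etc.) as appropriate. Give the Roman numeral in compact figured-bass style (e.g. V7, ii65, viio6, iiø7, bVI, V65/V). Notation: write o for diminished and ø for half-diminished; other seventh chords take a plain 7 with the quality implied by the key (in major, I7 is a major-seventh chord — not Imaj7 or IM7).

V7/IV

Stacked in thirds the chord is Bb-D-F-Ab: a dominant seventh chord on Bb.
Bb is not a diatonic chord root with this quality in Bb major, but it lies a perfect fifth above Eb (IV), so the chord functions as an applied dominant of IV.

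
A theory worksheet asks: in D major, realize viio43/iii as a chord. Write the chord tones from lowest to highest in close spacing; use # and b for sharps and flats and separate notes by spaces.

The slash marks an applied leading-tone chord: viio of iii. In D major, iii is F#, so the leading tone to it is E#, a half step below.
Building a fully diminished seventh chord on E# gives E#-G#-B-D.
With the 43 figure the chord is in second inversion; from the bass B upward in close position it reads B-D-E#-G#.

B D E# G#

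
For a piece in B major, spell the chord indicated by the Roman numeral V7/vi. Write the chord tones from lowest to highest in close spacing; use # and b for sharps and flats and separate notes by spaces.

D# F## A# C#

V7/vi is a secondary dominant — the dominant seventh of vi. vi in B major is G#, so the applied chord's root is D#, a perfect fifth above.
Building a dominant seventh chord on D# gives D#-F##-A#-C#.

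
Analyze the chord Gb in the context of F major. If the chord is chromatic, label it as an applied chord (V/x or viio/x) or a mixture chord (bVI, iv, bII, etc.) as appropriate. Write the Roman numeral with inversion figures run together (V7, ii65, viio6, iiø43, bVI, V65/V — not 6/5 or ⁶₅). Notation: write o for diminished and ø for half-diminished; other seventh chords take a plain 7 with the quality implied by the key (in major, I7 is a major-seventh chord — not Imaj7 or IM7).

bII

The pitches Gb-Bb-Db form a major triad rooted on Gb.
Gb is the lowered second degree of F major (diatonic 2 would be G). This is the Neapolitan chord — a major triad on the lowered second degree.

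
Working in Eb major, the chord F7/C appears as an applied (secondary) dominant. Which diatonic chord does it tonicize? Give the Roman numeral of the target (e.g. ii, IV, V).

The chord is a dominant seventh chord on F.
A dominant resolves down a perfect fifth: F → Bb. In Eb major, Bb is scale degree 5, i.e. V.

V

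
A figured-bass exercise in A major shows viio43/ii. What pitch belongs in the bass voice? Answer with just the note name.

E

The applied chord viio43/ii is rooted on A#: A#-C#-E-G.
The figure 43 means second inversion — the fifth is in the bass.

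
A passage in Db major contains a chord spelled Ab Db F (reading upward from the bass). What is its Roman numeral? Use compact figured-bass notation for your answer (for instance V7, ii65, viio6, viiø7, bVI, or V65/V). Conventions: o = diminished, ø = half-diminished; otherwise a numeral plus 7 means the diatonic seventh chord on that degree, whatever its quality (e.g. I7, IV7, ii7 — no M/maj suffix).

Stacked in thirds the chord is Db-F-Ab: a major triad on Db.
Db is scale degree 1 in Db major, and a major triad on that degree is written I.
With Ab in the bass the chord is in second inversion, so the figured bass is 64.

I64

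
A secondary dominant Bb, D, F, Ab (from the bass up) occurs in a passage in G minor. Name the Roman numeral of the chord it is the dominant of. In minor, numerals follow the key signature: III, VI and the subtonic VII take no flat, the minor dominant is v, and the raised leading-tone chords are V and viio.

VI

The chord is a dominant seventh chord on Bb.
A dominant resolves down a perfect fifth: Bb → Eb. In G minor, Eb is scale degree 6, i.e. VI.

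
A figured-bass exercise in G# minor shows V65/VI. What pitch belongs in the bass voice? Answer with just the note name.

D#

The applied chord V65/VI is rooted on B: B-D#-F#-A.
The figure 65 means first inversion — the third is in the bass.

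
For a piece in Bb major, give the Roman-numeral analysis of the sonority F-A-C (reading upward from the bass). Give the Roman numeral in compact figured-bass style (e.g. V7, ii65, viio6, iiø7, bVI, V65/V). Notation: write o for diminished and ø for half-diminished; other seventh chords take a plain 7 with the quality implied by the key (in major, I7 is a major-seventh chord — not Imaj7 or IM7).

V

The pitches F-A-C form a major triad rooted on F.
In Bb major, F is the dominant; the diatonic major triad there is V.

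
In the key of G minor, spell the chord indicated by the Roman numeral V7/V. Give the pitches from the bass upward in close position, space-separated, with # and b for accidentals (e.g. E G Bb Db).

A C# E G

V7/V is a secondary dominant — the dominant seventh of V. V in G minor is D, so the applied chord's root is A, a perfect fifth above.
Building a dominant seventh chord on A gives A-C#-E-G.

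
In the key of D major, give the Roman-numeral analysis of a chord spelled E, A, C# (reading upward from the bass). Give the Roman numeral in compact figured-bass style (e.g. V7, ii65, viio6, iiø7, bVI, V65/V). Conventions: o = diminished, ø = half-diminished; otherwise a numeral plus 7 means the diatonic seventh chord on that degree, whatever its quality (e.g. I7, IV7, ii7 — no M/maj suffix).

V64

The pitches A-C#-E form a major triad rooted on A.
A is scale degree 5 in D major, and a major triad on that degree is written V.
With E in the bass the chord is in second inversion, so the figured bass is 64.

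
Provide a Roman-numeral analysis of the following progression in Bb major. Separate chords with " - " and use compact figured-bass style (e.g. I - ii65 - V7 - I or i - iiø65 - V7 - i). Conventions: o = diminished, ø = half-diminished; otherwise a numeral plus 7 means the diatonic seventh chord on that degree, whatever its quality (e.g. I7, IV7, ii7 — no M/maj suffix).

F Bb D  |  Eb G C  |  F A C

I64 - ii6 - V

F-Bb-D: root Bb is the tonic; major triad there is I64.
Eb-G-C: root C is the supertonic; minor triad there is ii6.
F-A-C: root F is the dominant; major triad there is V.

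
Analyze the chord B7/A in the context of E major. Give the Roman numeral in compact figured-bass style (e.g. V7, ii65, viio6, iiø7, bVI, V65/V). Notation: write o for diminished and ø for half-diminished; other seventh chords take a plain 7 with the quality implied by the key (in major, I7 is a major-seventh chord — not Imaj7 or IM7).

Stacked in thirds the chord is B-D#-F#-A: a dominant seventh chord on B.
In E major, B is the dominant; the diatonic dominant seventh chord there is V7.
With A in the bass the chord is in third inversion, so the figured bass is 42.

V42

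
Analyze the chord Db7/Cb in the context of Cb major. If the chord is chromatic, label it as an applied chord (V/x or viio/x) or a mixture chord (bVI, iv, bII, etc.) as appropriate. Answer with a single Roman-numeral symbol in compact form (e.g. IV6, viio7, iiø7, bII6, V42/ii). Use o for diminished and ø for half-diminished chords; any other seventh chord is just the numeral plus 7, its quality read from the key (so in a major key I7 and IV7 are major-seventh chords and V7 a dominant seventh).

V42/V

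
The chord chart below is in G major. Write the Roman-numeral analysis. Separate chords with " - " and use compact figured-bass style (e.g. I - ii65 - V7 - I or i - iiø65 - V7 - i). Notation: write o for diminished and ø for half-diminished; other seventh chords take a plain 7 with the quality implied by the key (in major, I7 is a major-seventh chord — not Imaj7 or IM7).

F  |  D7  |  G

F: major triad on F — chromatic; bVII (borrowed from the parallel minor).
D7 has root D, degree 5 in G major, so V7.
G has root G, degree 1 in G major, so I.

bVII - V7 - I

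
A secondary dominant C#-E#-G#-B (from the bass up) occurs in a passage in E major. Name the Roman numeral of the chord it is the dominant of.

ii

The chord is a dominant seventh chord on C#.
A dominant resolves down a perfect fifth: C# → F#. In E major, F# is scale degree 2, i.e. ii.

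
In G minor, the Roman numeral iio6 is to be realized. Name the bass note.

iio in G minor has root A; the chord is A-C-Eb.
The figure 6 means first inversion — the third is in the bass.

C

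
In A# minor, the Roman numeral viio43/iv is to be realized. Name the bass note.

G#

The applied chord viio43/iv is rooted on C##: C##-E#-G#-B.
The figure 43 means second inversion — the fifth is in the bass.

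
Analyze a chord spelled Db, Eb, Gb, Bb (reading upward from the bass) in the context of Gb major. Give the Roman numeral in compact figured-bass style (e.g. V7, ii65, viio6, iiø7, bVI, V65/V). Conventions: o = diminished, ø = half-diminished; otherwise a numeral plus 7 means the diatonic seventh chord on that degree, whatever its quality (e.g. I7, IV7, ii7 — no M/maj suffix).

Stacked in thirds the chord is Eb-Gb-Bb-Db: a minor seventh chord on Eb.
Eb is scale degree 6 in Gb major, and a minor seventh chord on that degree is written vi7.
With Db in the bass the chord is in third inversion, so the figured bass is 42.

vi42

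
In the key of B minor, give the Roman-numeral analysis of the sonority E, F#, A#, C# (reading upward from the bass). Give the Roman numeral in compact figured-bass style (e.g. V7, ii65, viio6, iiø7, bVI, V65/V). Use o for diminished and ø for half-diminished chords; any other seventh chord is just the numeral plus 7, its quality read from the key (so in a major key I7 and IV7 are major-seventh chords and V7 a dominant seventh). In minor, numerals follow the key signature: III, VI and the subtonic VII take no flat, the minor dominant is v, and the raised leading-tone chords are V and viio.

Stacked in thirds the chord is F#-A#-C#-E: a dominant seventh chord on F#.
In B minor, F# is the dominant; the diatonic dominant seventh chord there is V7.
With E in the bass the chord is in third inversion, so the figured bass is 42.

V42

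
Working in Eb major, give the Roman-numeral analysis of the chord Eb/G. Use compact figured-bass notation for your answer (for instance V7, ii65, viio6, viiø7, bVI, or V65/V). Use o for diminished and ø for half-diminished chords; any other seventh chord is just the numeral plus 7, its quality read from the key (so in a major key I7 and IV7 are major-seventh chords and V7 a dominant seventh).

Stacked in thirds the chord is Eb-G-Bb: a major triad on Eb.
In Eb major, Eb is the tonic; the diatonic major triad there is I.
With G in the bass the chord is in first inversion, so the figured bass is 6.

I6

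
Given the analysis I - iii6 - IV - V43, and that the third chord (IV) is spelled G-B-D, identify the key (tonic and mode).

D major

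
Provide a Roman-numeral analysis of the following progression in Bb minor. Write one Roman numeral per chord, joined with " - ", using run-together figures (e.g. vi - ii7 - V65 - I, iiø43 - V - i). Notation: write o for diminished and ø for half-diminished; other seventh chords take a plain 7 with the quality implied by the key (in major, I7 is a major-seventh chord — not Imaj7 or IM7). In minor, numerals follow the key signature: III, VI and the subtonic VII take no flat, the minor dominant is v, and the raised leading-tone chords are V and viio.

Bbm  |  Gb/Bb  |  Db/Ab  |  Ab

i - VI6 - III64 - VII

Bbm: root Bb is the tonic; minor triad there is i.
Gb/Bb: root Gb is the submediant; major triad there is VI6.
Db/Ab: root Db is the mediant; major triad there is III64.
Ab has root Ab, degree 7 in Bb minor, so VII.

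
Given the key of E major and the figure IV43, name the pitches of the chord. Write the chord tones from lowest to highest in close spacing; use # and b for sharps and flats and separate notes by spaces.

E G# A C#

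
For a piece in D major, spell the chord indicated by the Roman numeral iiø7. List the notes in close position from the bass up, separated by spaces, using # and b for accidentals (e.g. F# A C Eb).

iiø7 is the half-diminished supertonic seventh, borrowed from the parallel minor. In D major that root is E.
So the chord is E-G-Bb-D.

E G Bb D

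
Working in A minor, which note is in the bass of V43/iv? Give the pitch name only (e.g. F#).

The applied chord V43/iv is rooted on A: A-C#-E-G.
The figure 43 means second inversion — the fifth is in the bass.

E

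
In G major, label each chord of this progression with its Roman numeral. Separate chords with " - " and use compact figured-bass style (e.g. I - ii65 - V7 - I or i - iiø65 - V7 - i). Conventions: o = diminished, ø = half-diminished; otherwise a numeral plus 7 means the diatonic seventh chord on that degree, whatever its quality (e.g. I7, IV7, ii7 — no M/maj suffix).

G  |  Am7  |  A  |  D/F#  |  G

G has root G, degree 1 in G major, so I.
Am7: root A is the supertonic; minor seventh chord there is ii7.
A is the secondary dominant of V (major triad on A): V/V.
D/F#: major triad on D = scale degree 5 → V6.
G: major triad on G = scale degree 1 → I.

I - ii7 - V/V - V6 - I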